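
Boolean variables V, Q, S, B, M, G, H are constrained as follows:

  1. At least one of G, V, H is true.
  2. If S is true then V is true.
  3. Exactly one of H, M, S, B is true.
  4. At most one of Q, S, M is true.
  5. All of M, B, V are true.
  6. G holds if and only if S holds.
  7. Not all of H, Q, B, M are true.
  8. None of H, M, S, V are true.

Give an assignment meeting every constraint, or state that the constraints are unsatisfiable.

The formula is unsatisfiable.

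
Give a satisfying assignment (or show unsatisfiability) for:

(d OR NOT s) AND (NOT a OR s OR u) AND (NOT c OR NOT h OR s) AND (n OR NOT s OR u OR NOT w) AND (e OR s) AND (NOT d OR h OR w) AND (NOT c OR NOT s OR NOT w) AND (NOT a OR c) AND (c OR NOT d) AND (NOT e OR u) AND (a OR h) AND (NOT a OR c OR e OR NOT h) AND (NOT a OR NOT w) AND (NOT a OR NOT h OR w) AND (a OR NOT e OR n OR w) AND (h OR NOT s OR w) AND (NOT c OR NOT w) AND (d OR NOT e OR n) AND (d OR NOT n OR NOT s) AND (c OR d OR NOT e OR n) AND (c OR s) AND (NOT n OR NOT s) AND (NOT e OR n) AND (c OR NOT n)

w=F; s=T; e=F; a=F; n=F; h=T; u=T; d=T; c=T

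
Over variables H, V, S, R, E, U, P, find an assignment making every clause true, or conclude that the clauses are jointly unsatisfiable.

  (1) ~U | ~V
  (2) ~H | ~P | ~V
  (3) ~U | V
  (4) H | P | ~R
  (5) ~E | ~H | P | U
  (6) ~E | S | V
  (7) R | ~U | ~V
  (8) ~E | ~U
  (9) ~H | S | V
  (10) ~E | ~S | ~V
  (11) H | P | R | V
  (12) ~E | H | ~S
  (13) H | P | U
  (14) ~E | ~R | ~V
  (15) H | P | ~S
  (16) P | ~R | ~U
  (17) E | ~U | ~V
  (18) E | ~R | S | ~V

H: True, V: True, S: True, R: False, E: False, U: False, P: False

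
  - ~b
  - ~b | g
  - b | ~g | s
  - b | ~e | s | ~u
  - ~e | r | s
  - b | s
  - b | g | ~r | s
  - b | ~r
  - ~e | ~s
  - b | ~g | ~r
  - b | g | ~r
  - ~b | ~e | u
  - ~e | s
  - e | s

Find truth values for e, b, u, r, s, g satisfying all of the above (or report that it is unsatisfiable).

e = False, b = False, u = True, r = False, s = True, g = True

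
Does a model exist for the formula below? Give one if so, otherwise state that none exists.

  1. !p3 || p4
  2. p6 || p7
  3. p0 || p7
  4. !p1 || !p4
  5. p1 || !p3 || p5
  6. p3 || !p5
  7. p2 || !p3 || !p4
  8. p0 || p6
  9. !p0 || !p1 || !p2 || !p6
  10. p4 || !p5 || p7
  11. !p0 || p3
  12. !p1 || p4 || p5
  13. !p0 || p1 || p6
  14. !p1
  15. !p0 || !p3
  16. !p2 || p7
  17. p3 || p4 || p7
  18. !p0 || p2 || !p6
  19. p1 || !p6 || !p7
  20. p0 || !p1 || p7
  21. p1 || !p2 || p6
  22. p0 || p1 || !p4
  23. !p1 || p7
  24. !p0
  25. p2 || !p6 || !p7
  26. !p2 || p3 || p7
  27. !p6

No satisfying assignment exists.

Case p0 = True:
  Clause (!p0) is falsified — contradiction.
Case p0 = False:
  (p0 || p7) forces p7 = True.
  (p0 || p6) forces p6 = True.
  Clause (!p6) is falsified — contradiction.
Both cases fail, so the formula is unsatisfiable.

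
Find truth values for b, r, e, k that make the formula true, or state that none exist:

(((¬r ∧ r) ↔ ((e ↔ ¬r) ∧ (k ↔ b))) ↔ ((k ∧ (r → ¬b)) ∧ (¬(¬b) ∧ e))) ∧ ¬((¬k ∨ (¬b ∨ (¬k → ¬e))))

Unsatisfiable — no assignment works.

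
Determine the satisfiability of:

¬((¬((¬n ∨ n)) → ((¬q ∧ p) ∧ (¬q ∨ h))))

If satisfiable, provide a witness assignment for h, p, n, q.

No satisfying assignment exists.

Case n = True: the formula becomes ¬((False → ((¬q ∧ p) ∧ (¬q ∨ h)))) = False.
Case n = False: the formula becomes ¬((False → ((¬q ∧ p) ∧ (¬q ∨ h)))) = False.
Both cases fail — unsatisfiable.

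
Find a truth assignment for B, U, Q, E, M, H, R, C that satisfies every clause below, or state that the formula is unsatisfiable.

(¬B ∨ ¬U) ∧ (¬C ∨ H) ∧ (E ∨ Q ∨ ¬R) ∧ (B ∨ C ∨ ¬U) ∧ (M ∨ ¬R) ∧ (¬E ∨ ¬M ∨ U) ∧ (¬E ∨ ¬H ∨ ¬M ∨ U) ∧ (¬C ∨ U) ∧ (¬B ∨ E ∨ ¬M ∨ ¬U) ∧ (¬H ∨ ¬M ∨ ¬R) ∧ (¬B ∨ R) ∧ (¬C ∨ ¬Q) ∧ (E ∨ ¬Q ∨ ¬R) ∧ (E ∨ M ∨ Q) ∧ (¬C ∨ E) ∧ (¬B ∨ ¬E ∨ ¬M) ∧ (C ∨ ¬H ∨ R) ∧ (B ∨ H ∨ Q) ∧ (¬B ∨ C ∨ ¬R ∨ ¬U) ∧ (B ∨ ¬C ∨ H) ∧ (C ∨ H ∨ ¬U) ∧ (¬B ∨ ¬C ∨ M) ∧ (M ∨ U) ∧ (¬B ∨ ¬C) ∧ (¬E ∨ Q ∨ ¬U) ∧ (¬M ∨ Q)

B=F, U=F, Q=T, E=F, M=T, H=F, R=F, C=F

Set B = False.
Try U = True:
  (B ∨ C ∨ ¬U) forces C = True.
  (¬C ∨ H) forces H = True.
  (¬C ∨ ¬Q) forces Q = False.
  (¬C ∨ E) forces E = True.
  clause (¬E ∨ Q ∨ ¬U) is falsified — backtrack.
So U = False.
  then (¬C ∨ U) forces C = False.
  then (M ∨ U) forces M = True.
  then (¬M ∨ Q) forces Q = True.
  then (¬E ∨ ¬M ∨ U) forces E = False.
  then (E ∨ ¬Q ∨ ¬R) forces R = False.
  then (C ∨ ¬H ∨ R) forces H = False.
All clauses satisfied.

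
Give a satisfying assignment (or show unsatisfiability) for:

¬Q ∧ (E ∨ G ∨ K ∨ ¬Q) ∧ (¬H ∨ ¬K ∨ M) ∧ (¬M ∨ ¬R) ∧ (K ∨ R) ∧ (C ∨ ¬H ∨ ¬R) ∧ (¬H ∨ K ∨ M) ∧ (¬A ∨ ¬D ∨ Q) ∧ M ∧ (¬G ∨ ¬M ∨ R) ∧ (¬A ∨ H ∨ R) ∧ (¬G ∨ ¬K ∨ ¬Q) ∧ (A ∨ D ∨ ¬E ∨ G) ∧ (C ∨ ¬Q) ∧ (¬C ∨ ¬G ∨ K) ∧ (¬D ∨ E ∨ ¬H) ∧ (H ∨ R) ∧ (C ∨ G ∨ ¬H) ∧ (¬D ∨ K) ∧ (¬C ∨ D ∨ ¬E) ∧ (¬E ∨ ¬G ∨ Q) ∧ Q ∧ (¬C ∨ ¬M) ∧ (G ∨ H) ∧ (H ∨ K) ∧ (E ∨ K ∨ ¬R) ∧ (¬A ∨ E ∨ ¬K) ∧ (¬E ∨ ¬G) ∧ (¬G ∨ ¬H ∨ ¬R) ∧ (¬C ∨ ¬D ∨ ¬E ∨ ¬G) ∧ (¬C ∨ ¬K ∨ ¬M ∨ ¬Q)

UNSATISFIABLE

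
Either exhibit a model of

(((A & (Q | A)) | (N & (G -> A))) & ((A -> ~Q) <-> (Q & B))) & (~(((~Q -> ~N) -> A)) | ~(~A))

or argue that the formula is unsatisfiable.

A = True, N = False, B = False, G = False, Q = True

  ((A & (Q | A)) | (N & (G -> A))) & ((A -> ~Q) <-> (Q & B)) = True
    (A & (Q | A)) | (N & (G -> A)) = True
      A & (Q | A) = True
        Q | A = True
      N & (G -> A) = False
        G -> A = True
    (A -> ~Q) <-> (Q & B) = True
      A -> ~Q = False
        ~Q = False
      Q & B = False
  ~(((~Q -> ~N) -> A)) | ~(~A) = True
    ~(((~Q -> ~N) -> A)) = False
      (~Q -> ~N) -> A = True
        ~Q -> ~N = True
          ~Q = False
          ~N = True
    ~(~A) = True
      ~A = False
Both conjuncts True, so the formula holds.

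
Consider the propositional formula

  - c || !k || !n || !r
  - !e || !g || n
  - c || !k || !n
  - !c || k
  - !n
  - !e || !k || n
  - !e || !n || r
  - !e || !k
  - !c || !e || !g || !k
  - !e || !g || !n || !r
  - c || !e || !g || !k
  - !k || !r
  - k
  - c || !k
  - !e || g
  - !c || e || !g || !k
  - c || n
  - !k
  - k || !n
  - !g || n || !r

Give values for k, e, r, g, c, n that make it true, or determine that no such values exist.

Unsatisfiable — no assignment works.

Case k = True:
  Clause (!k) is falsified — contradiction.
Case k = False:
  Clause (k) is falsified — contradiction.
Both cases fail, so the formula is unsatisfiable.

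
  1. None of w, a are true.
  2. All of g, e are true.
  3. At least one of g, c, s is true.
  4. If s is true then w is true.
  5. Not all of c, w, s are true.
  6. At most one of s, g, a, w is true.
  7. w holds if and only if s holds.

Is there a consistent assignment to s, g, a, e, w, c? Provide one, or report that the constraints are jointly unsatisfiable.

s = False; g = True; a = False; e = True; w = False; c = True

  (1) {w, a}: 0 true — none ✓
  (2) {g, e}: all 2 true ✓
  (3) {g, c, s}: 2 true — at least one ✓
  (4) s=F ⇒ w: vacuous ✓
  (5) {c, w, s}: 1/3 true — not all ✓
  (6) {s, g, a, w}: 1 true — at most one ✓
  (7) w=F, s=F — same ✓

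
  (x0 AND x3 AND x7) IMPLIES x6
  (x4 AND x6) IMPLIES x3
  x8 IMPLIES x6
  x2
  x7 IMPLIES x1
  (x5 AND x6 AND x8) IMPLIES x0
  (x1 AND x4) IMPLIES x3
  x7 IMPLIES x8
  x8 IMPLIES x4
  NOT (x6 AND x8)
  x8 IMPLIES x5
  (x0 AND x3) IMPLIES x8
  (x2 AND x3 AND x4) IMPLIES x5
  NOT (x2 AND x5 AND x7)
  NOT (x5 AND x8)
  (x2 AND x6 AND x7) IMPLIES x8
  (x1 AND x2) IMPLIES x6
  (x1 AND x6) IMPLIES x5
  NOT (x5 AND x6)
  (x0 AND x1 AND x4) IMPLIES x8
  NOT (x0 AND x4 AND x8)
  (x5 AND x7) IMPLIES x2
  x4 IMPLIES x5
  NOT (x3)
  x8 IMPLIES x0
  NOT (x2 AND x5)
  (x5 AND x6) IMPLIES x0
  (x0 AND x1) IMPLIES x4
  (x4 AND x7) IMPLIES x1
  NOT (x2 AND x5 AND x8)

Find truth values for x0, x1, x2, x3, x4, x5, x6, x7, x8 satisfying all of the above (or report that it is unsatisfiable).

x0 = True, x1 = False, x2 = True, x3 = False, x4 = False, x5 = False, x6 = True, x7 = False, x8 = False

Unit clause (NOT x3) forces x3 = False.
Unit clause (x2) forces x2 = True.
In (NOT x2 OR NOT x5) only NOT x5 is left, so x5 = False.
In (NOT x4 OR x5) only NOT x4 is left, so x4 = False.
In (x4 OR NOT x8) only NOT x8 is left, so x8 = False.
In (NOT x7 OR x8) only NOT x7 is left, so x7 = False.
Set x0 = True.
  then (NOT x0 OR NOT x1 OR x4) forces x1 = False.
Set x6 = True.
All clauses satisfied.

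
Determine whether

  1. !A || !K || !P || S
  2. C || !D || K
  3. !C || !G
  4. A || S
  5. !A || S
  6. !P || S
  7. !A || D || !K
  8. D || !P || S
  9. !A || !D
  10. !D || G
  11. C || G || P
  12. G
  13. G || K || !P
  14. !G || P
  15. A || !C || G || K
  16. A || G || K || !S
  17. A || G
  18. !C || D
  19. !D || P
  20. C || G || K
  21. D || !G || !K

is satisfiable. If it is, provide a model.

Unit clause (G) forces G = True.
In (!G || P) only P is left, so P = True.
In (!C || !G) only !C is left, so C = False.
In (!P || S) only S is left, so S = True.
Set A = True.
  then (!A || !D) forces D = False.
  then (D || !G || !K) forces K = False.
All clauses satisfied.

A = True, S = True, D = False, C = False, P = True, K = False, G = True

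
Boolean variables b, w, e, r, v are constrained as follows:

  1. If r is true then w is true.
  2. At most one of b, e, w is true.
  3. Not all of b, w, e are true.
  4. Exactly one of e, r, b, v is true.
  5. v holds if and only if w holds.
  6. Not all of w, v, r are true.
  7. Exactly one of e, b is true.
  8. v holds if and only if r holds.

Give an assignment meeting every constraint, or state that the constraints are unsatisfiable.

b = False; w = False; e = True; r = False; v = False

  (1) r=F ⇒ w: vacuous ✓
  (2) {b, e, w}: 1 true — at most one ✓
  (3) {b, w, e}: 1/3 true — not all ✓
  (4) {e, r, b, v}: 1 true — exactly one ✓
  (5) v=F, w=F — same ✓
  (6) {w, v, r}: 0/3 true — not all ✓
  (7) {e, b}: 1 true — exactly one ✓
  (8) v=F, r=F — same ✓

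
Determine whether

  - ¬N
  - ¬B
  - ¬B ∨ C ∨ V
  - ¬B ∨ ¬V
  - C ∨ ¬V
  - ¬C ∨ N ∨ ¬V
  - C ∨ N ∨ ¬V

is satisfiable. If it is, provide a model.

C=F, N=F, B=F, V=F

Unit clause (¬N) forces N = False.
Unit clause (¬B) forces B = False.
Set C = False.
  then (C ∨ ¬V) forces V = False.
All clauses satisfied.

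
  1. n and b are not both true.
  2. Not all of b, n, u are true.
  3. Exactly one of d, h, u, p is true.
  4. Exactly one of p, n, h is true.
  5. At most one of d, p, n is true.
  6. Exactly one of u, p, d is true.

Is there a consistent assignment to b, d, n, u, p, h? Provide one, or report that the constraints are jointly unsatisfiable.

b: True, d: False, n: False, u: False, p: True, h: False

  (1) n=F, b=T — not both ✓
  (2) {b, n, u}: 1/3 true — not all ✓
  (3) {d, h, u, p}: 1 true — exactly one ✓
  (4) {p, n, h}: 1 true — exactly one ✓
  (5) {d, p, n}: 1 true — at most one ✓
  (6) {u, p, d}: 1 true — exactly one ✓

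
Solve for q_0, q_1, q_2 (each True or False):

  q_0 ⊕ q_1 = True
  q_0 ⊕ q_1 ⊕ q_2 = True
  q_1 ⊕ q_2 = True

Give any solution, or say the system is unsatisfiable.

q_0: False; q_1: True; q_2: False

q_0 ⊕ q_1 = F ⊕ T = True ✓
q_0 ⊕ q_1 ⊕ q_2 = F ⊕ T ⊕ F = True ✓
q_1 ⊕ q_2 = T ⊕ F = True ✓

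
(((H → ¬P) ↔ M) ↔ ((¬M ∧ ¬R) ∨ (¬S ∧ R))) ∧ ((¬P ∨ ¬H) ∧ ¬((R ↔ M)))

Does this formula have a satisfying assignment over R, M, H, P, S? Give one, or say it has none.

R = True; M = False; H = False; P = False; S = True

  ((H → ¬P) ↔ M) ↔ ((¬M ∧ ¬R) ∨ (¬S ∧ R)) = True
    (H → ¬P) ↔ M = False
      H → ¬P = True
        ¬P = True
    (¬M ∧ ¬R) ∨ (¬S ∧ R) = False
      ¬M ∧ ¬R = False
        ¬M = True
        ¬R = False
      ¬S ∧ R = False
        ¬S = False
  (¬P ∨ ¬H) ∧ ¬((R ↔ M)) = True
    ¬P ∨ ¬H = True
      ¬P = True
      ¬H = True
    ¬((R ↔ M)) = True
      R ↔ M = False
Both conjuncts True, so the formula holds.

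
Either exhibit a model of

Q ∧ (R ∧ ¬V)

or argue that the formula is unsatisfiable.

R: True, V: False, Q: True

  R ∧ ¬V = True
    ¬V = True
Both conjuncts True, so the formula holds.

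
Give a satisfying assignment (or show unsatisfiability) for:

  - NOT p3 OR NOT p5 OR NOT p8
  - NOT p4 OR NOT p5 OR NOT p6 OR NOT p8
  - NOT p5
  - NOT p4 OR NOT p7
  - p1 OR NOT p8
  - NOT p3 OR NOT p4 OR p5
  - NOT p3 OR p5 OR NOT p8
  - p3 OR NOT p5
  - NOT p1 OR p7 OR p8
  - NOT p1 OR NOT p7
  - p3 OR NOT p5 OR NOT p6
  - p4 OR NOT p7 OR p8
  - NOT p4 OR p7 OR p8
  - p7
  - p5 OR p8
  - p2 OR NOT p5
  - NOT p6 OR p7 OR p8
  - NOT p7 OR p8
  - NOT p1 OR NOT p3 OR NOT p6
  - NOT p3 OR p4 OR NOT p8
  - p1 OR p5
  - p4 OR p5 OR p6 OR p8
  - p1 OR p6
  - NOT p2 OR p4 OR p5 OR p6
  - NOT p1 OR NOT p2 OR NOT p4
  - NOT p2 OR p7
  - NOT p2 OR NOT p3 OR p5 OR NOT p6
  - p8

UNSATISFIABLE

Case p1 = True:
  (NOT p5) forces p5 = False.
  (NOT p1 OR NOT p7) forces p7 = False.
  Clause (p7) is falsified — contradiction.
Case p1 = False:
  (NOT p5) forces p5 = False.
  Clause (p1 OR p5) is falsified — contradiction.
Both cases fail, so the formula is unsatisfiable.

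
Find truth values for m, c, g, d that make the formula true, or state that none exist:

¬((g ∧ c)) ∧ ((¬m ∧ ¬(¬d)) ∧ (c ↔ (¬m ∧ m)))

m = False, c = False, g = True, d = True

  ¬((g ∧ c)) = True
    g ∧ c = False
  (¬m ∧ ¬(¬d)) ∧ (c ↔ (¬m ∧ m)) = True
    ¬m ∧ ¬(¬d) = True
      ¬m = True
      ¬(¬d) = True
        ¬d = False
    c ↔ (¬m ∧ m) = True
      ¬m ∧ m = False
        ¬m = True
Both conjuncts True, so the formula holds.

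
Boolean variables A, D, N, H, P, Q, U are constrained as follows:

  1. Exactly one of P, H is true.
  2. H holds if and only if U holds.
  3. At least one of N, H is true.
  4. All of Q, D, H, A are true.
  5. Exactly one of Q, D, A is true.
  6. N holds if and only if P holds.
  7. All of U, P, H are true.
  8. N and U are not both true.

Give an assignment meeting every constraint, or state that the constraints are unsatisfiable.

Unsatisfiable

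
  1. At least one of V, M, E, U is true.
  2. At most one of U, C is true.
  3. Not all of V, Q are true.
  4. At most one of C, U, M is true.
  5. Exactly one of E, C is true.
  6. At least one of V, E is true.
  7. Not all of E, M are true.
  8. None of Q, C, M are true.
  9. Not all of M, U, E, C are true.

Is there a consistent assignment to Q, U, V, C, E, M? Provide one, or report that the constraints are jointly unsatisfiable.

Q=F; U=T; V=F; C=F; E=T; M=F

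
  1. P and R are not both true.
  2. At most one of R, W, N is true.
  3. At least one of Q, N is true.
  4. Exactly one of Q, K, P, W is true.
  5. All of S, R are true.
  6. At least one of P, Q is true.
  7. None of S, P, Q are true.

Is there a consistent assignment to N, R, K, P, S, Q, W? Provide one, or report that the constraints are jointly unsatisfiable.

Case S = True:
  Constraint (7) is violated (S=T) — contradiction.
Case S = False:
  Constraint (5) is violated (S=F) — contradiction.
Both cases fail — unsatisfiable.

UNSATISFIABLE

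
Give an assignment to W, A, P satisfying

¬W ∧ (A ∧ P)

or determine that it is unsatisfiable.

W: False, A: True, P: True

  ¬W = True
  A ∧ P = True
Both conjuncts True, so the formula holds.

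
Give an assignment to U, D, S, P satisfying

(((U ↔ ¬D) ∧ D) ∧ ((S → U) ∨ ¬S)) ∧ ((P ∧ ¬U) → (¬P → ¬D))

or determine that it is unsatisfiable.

U=F, D=T, S=F, P=T

  ((U ↔ ¬D) ∧ D) ∧ ((S → U) ∨ ¬S) = True
    (U ↔ ¬D) ∧ D = True
      U ↔ ¬D = True
        ¬D = False
    (S → U) ∨ ¬S = True
      S → U = True
      ¬S = True
  (P ∧ ¬U) → (¬P → ¬D) = True
    P ∧ ¬U = True
      ¬U = True
    ¬P → ¬D = True
      ¬P = False
      ¬D = False
Both conjuncts True, so the formula holds.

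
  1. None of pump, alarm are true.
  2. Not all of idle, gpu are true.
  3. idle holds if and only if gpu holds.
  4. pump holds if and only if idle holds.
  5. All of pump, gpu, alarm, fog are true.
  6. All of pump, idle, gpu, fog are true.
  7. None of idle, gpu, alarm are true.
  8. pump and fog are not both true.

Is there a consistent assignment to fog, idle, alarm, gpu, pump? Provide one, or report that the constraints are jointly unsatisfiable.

Case idle = True:
  Constraint (7) is violated (idle=T) — contradiction.
Case idle = False:
  Constraint (6) is violated (idle=F) — contradiction.
Both cases fail — unsatisfiable.

Unsatisfiable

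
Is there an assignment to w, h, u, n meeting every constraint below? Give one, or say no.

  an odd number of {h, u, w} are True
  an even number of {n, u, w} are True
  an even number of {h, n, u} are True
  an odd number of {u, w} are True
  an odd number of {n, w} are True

w=F, h=F, u=T, n=T

{h, u, w}: 1 true → odd ✓
{n, u, w}: 2 true → even ✓
{h, n, u}: 2 true → even ✓
{u, w}: 1 true → odd ✓
{n, w}: 1 true → odd ✓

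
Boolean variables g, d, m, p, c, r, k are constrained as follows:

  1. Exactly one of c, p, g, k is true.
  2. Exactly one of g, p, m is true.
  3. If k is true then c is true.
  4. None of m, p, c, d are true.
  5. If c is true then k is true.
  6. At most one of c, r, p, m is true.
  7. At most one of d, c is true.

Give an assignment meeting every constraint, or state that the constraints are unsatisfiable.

g: True, d: False, m: False, p: False, c: False, r: False, k: False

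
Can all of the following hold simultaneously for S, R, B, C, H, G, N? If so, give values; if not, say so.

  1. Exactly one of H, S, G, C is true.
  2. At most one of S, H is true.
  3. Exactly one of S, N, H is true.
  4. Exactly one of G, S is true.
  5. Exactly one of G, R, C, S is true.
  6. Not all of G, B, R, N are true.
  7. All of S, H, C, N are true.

Unsatisfiable — no assignment works.

Case S = True:
  (1) with S=T forces H = False.
  Constraint (7) is violated (H=F) — contradiction.
Case S = False:
  Constraint (7) is violated (S=F) — contradiction.
Both cases fail — unsatisfiable.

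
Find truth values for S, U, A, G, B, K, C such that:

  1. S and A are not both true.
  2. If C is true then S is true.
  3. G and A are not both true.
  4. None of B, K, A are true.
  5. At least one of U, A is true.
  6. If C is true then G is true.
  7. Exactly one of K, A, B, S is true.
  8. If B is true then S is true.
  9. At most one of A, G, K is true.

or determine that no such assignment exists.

S: True; U: True; A: False; G: False; B: False; K: False; C: False

  (1) S=T, A=F — not both ✓
  (2) C=F ⇒ S: vacuous ✓
  (3) G=F, A=F — not both ✓
  (4) {B, K, A}: 0 true — none ✓
  (5) {U, A}: 1 true — at least one ✓
  (6) C=F ⇒ G: vacuous ✓
  (7) {K, A, B, S}: 1 true — exactly one ✓
  (8) B=F ⇒ S: vacuous ✓
  (9) {A, G, K}: 0 true — at most one ✓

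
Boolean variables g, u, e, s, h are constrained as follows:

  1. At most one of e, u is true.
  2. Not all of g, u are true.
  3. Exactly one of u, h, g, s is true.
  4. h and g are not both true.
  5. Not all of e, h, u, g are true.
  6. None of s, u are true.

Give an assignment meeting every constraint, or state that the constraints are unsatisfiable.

g = True, u = False, e = True, s = False, h = False

  (1) {e, u}: 1 true — at most one ✓
  (2) {g, u}: 1/2 true — not all ✓
  (3) {u, h, g, s}: 1 true — exactly one ✓
  (4) h=F, g=T — not both ✓
  (5) {e, h, u, g}: 2/4 true — not all ✓
  (6) {s, u}: 0 true — none ✓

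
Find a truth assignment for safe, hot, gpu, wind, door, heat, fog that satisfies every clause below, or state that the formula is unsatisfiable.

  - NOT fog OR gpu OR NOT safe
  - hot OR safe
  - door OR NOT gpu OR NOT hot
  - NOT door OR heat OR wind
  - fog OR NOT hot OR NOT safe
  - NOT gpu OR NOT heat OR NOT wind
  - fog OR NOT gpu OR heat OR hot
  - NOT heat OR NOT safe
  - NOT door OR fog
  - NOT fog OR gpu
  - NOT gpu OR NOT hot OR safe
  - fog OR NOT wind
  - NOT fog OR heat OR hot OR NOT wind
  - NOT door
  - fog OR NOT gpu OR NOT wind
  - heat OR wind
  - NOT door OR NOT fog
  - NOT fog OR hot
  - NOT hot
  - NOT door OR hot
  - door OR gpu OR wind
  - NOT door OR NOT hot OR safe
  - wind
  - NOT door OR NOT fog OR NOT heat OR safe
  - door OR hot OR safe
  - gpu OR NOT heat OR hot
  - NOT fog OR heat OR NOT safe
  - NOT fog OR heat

Case wind = True:
  (fog OR NOT wind) forces fog = True.
  (NOT fog OR gpu) forces gpu = True.
  (NOT gpu OR NOT heat OR NOT wind) forces heat = False.
  Clause (NOT fog OR heat) is falsified — contradiction.
Case wind = False:
  Clause (wind) is falsified — contradiction.
Both cases fail, so the formula is unsatisfiable.

The formula is unsatisfiable.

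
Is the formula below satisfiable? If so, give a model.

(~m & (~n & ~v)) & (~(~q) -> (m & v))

v: False; m: False; q: False; n: False

  ~m & (~n & ~v) = True
    ~m = True
    ~n & ~v = True
      ~n = True
      ~v = True
  ~(~q) -> (m & v) = True
    ~(~q) = False
      ~q = True
    m & v = False
Both conjuncts True, so the formula holds.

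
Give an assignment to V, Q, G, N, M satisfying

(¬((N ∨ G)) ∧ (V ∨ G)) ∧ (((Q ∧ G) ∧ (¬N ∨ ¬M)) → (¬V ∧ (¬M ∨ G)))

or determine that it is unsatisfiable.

V=T; Q=T; G=F; N=F; M=F

  ¬((N ∨ G)) ∧ (V ∨ G) = True
    ¬((N ∨ G)) = True
      N ∨ G = False
    V ∨ G = True
  ((Q ∧ G) ∧ (¬N ∨ ¬M)) → (¬V ∧ (¬M ∨ G)) = True
    (Q ∧ G) ∧ (¬N ∨ ¬M) = False
      Q ∧ G = False
      ¬N ∨ ¬M = True
        ¬N = True
        ¬M = True
    ¬V ∧ (¬M ∨ G) = False
      ¬V = False
      ¬M ∨ G = True
        ¬M = True
Both conjuncts True, so the formula holds.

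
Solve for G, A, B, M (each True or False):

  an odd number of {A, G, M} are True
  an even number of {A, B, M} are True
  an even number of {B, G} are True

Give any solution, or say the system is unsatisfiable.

Adding constraints 1, 2, 3 mod 2: every variable appears an even number of times on the left, so the left side is 0.
But the right sides sum to 1 (mod 2). 0 ≠ 1 — the system is inconsistent.

Unsatisfiable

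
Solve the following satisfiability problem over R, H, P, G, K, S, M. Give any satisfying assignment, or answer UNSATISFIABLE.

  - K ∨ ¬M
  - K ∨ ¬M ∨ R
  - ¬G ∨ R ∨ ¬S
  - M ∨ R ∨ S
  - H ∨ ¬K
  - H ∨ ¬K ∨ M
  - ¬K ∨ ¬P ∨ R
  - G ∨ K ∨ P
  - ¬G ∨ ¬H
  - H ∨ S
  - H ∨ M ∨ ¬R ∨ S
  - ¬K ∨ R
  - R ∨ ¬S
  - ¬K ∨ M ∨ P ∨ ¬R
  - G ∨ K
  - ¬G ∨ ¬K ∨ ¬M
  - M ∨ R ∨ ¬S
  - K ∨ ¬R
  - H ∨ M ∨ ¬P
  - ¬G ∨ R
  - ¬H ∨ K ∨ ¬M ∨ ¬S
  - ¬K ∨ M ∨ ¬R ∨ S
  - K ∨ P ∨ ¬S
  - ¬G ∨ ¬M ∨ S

Try R = False:
  (¬K ∨ R) forces K = False.
  (K ∨ ¬M) forces M = False.
  (M ∨ R ∨ S) forces S = True.
  clause (R ∨ ¬S) is falsified — backtrack.
So R = True.
  then (K ∨ ¬R) forces K = True.
  then (H ∨ ¬K) forces H = True.
  then (¬G ∨ ¬H) forces G = False.
Set P = True.
Set S = True.
Set M = True.
All clauses satisfied.

R = True, H = True, P = True, G = False, K = True, S = True, M = True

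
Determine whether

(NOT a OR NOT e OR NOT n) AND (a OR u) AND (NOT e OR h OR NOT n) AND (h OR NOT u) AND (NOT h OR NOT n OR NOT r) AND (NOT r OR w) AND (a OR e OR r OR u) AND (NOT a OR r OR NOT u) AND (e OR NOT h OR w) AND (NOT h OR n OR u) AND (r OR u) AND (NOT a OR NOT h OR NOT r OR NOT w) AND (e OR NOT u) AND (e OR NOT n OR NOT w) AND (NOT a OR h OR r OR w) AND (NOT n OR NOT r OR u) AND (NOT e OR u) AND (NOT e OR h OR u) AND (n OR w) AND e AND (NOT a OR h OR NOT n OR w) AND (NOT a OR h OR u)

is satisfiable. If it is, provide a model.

Unit clause (e) forces e = True.
In (NOT e OR u) only u is left, so u = True.
In (h OR NOT u) only h is left, so h = True.
Set r = False.
  then (NOT a OR r OR NOT u) forces a = False.
Set w = True.
Set n = False.
All clauses satisfied.

r = False, u = True, e = True, w = True, a = False, n = False, h = True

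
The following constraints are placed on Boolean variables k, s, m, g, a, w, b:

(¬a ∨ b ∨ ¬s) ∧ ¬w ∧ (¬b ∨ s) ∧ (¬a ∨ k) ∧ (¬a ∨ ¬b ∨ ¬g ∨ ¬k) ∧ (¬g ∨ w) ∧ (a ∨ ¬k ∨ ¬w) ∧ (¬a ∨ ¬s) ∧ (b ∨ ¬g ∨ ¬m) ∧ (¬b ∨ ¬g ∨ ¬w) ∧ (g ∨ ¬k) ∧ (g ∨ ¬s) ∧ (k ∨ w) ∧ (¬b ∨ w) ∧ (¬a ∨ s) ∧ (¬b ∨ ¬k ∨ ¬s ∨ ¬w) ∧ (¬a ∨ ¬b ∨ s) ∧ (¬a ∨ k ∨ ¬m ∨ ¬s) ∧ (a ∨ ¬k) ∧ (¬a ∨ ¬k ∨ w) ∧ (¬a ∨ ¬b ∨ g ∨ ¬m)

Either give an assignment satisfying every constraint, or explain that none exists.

Case w = True:
  Clause (¬w) is falsified — contradiction.
Case w = False:
  (¬g ∨ w) forces g = False.
  (g ∨ ¬k) forces k = False.
  Clause (k ∨ w) is falsified — contradiction.
Both cases fail, so the formula is unsatisfiable.

No satisfying assignment exists.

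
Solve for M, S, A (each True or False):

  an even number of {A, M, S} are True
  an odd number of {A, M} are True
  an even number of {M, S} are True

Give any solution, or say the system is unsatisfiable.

M = True, S = True, A = False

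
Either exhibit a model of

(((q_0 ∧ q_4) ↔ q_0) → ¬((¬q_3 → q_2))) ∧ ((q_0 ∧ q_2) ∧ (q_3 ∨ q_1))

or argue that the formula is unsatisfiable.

q_0=T; q_1=T; q_2=T; q_3=F; q_4=F

  ((q_0 ∧ q_4) ↔ q_0) → ¬((¬q_3 → q_2)) = True
    (q_0 ∧ q_4) ↔ q_0 = False
      q_0 ∧ q_4 = False
    ¬((¬q_3 → q_2)) = False
      ¬q_3 → q_2 = True
        ¬q_3 = True
  (q_0 ∧ q_2) ∧ (q_3 ∨ q_1) = True
    q_0 ∧ q_2 = True
    q_3 ∨ q_1 = True
Both conjuncts True, so the formula holds.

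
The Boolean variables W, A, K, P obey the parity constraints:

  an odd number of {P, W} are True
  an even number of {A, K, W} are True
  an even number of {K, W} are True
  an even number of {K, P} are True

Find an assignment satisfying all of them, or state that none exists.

Adding constraints 1, 3, 4 mod 2: every variable appears an even number of times on the left, so the left side is 0.
But the right sides sum to 1 (mod 2). 0 ≠ 1 — the system is inconsistent.

Unsatisfiable — no assignment works.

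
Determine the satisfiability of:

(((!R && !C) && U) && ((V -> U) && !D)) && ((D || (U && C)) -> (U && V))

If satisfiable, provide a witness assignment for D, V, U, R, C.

D = False, V = True, U = True, R = False, C = False

  ((!R && !C) && U) && ((V -> U) && !D) = True
    (!R && !C) && U = True
      !R && !C = True
        !R = True
        !C = True
    (V -> U) && !D = True
      V -> U = True
      !D = True
  (D || (U && C)) -> (U && V) = True
    D || (U && C) = False
      U && C = False
    U && V = True
Both conjuncts True, so the formula holds.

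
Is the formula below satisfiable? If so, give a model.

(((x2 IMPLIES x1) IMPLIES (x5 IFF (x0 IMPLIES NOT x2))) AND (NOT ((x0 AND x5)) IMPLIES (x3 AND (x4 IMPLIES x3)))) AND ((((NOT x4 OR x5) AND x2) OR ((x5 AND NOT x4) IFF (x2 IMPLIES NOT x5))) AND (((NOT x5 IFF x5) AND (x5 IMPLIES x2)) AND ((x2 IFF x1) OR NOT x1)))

No satisfying assignment exists.

The conjunct NOT x5 IFF x5 is unsatisfiable on its own:
  x5=F: evaluates to False.
  x5=T: evaluates to False.
So the whole conjunction is unsatisfiable.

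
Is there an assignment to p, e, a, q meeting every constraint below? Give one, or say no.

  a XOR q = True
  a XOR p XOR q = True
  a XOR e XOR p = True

p = False; e = False; a = True; q = False

a XOR q = T XOR F = True ✓
a XOR p XOR q = T XOR F XOR F = True ✓
a XOR e XOR p = T XOR F XOR F = True ✓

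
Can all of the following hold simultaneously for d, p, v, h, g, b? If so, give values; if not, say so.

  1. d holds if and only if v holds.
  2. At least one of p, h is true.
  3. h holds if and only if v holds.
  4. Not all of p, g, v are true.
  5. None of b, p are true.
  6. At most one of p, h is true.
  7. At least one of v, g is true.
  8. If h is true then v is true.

d = True, p = False, v = True, h = True, g = False, b = False

  (1) d=T, v=T — same ✓
  (2) {p, h}: 1 true — at least one ✓
  (3) h=T, v=T — same ✓
  (4) {p, g, v}: 1/3 true — not all ✓
  (5) {b, p}: 0 true — none ✓
  (6) {p, h}: 1 true — at most one ✓
  (7) {v, g}: 1 true — at least one ✓
  (8) h=T ⇒ v: T ✓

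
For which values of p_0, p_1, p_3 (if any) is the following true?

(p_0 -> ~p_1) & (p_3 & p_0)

p_0 = True; p_1 = False; p_3 = True

  p_0 -> ~p_1 = True
    ~p_1 = True
  p_3 & p_0 = True
Both conjuncts True, so the formula holds.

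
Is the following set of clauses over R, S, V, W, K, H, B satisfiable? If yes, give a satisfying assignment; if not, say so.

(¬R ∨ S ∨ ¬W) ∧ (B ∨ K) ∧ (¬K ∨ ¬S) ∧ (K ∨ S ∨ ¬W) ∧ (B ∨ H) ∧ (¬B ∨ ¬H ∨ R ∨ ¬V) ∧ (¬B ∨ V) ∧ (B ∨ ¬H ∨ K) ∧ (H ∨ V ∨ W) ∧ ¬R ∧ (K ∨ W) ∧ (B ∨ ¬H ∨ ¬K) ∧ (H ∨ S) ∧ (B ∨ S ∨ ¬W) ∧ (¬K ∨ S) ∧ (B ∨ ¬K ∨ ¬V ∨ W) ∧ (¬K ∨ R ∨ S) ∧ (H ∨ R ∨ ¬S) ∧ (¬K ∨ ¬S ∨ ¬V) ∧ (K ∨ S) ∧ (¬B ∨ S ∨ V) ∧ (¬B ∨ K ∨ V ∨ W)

Case B = True:
  (¬B ∨ V) forces V = True.
  (¬R) forces R = False.
  (¬B ∨ ¬H ∨ R ∨ ¬V) forces H = False.
  (H ∨ S) forces S = True.
  Clause (H ∨ R ∨ ¬S) is falsified — contradiction.
Case B = False:
  (B ∨ K) forces K = True.
  (¬K ∨ ¬S) forces S = False.
  Clause (¬K ∨ S) is falsified — contradiction.
Both cases fail, so the formula is unsatisfiable.

UNSATISFIABLE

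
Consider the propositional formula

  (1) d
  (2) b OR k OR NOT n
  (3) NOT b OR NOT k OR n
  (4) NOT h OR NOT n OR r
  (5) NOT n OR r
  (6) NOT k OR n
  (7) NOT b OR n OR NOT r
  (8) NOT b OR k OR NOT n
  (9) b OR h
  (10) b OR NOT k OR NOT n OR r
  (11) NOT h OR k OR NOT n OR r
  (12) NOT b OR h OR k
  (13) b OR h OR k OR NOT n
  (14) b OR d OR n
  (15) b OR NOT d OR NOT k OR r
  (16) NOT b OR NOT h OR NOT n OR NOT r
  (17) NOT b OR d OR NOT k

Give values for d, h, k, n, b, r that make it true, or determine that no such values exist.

d = True, h = False, k = True, n = True, b = True, r = True

Unit clause (d) forces d = True.
Set h = False.
  then (b OR h) forces b = True.
  then (NOT b OR h OR k) forces k = True.
  then (NOT b OR NOT k OR n) forces n = True.
  then (NOT n OR r) forces r = True.
All clauses satisfied.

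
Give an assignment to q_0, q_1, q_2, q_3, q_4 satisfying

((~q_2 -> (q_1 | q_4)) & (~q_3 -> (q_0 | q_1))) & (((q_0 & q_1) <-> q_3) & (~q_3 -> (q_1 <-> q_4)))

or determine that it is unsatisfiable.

q_0 = False; q_1 = True; q_2 = False; q_3 = False; q_4 = True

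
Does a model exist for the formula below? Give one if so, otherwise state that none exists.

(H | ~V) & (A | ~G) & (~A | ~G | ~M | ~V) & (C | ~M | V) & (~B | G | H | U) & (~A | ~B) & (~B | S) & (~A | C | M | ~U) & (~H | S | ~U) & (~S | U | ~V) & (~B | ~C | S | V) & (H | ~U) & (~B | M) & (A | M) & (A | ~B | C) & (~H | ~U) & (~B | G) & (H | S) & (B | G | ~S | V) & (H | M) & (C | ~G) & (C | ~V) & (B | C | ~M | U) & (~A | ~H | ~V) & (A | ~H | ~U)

U = False; S = False; G = False; H = True; M = False; C = False; V = False; B = False; A = True

Set U = False.
Set S = False.
  then (~B | S) forces B = False.
  then (H | S) forces H = True.
Set G = False.
Set M = False.
  then (A | M) forces A = True.
  then (~A | ~H | ~V) forces V = False.
Set C = False.
All clauses satisfied.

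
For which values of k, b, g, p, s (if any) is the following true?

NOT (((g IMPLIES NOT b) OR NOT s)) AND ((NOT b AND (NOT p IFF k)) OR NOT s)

The formula is unsatisfiable.

Case b = True: the formula simplifies to NOT ((NOT g OR NOT s)) AND NOT s.
  s = True: the conjunct NOT s is False.
  s = False: the conjunct NOT ((NOT g OR NOT s)) becomes NOT ((NOT g OR True)) = False.
Case b = False: the conjunct NOT (((g IMPLIES NOT b) OR NOT s)) becomes NOT ((True OR NOT s)) = False.
Both cases fail — unsatisfiable.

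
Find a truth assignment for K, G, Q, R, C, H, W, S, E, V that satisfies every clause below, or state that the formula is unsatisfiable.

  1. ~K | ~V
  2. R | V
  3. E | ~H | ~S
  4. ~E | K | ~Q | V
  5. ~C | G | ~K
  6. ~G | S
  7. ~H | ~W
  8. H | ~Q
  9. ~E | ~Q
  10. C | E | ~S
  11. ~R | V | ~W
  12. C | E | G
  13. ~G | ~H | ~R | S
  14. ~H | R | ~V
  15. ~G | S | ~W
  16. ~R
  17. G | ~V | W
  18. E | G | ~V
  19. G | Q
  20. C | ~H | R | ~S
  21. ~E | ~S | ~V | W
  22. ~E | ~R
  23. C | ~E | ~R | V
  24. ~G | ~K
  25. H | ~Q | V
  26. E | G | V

K = False; G = True; Q = False; R = False; C = True; H = False; W = False; S = True; E = False; V = True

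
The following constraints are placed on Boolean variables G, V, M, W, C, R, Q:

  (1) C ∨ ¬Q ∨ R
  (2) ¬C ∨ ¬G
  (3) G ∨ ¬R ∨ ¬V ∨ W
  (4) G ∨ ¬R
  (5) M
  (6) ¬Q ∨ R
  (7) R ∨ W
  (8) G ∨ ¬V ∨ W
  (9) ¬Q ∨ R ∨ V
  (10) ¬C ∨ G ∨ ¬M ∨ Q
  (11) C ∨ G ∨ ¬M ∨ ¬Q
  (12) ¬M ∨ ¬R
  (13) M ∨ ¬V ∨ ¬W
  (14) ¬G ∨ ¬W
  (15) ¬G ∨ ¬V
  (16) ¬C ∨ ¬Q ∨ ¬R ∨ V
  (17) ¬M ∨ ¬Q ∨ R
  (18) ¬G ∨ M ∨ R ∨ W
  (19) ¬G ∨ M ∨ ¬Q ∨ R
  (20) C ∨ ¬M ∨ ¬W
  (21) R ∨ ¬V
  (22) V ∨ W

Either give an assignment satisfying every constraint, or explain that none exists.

No satisfying assignment exists.

Case M = True:
  (¬M ∨ ¬R) forces R = False.
  (¬Q ∨ R) forces Q = False.
  (R ∨ W) forces W = True.
  (¬G ∨ ¬W) forces G = False.
  (¬C ∨ G ∨ ¬M ∨ Q) forces C = False.
  Clause (C ∨ ¬M ∨ ¬W) is falsified — contradiction.
Case M = False:
  Clause (M) is falsified — contradiction.
Both cases fail, so the formula is unsatisfiable.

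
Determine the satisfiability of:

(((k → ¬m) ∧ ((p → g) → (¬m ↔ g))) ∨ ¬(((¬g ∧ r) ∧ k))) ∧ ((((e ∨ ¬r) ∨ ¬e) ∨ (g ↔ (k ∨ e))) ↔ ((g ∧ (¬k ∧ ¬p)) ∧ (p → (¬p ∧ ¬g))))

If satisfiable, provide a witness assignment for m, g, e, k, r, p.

m=F; g=T; e=T; k=F; r=T; p=F

  ((k → ¬m) ∧ ((p → g) → (¬m ↔ g))) ∨ ¬(((¬g ∧ r) ∧ k)) = True
    (k → ¬m) ∧ ((p → g) → (¬m ↔ g)) = True
      k → ¬m = True
        ¬m = True
      (p → g) → (¬m ↔ g) = True
        p → g = True
        ¬m ↔ g = True
          ¬m = True
    ¬(((¬g ∧ r) ∧ k)) = True
      (¬g ∧ r) ∧ k = False
        ¬g ∧ r = False
          ¬g = False
  (((e ∨ ¬r) ∨ ¬e) ∨ (g ↔ (k ∨ e))) ↔ ((g ∧ (¬k ∧ ¬p)) ∧ (p → (¬p ∧ ¬g))) = True
    ((e ∨ ¬r) ∨ ¬e) ∨ (g ↔ (k ∨ e)) = True
      (e ∨ ¬r) ∨ ¬e = True
        e ∨ ¬r = True
          ¬r = False
        ¬e = False
      g ↔ (k ∨ e) = True
        k ∨ e = True
    (g ∧ (¬k ∧ ¬p)) ∧ (p → (¬p ∧ ¬g)) = True
      g ∧ (¬k ∧ ¬p) = True
        ¬k ∧ ¬p = True
          ¬k = True
          ¬p = True
      p → (¬p ∧ ¬g) = True
        ¬p ∧ ¬g = False
          ¬p = True
          ¬g = False
Both conjuncts True, so the formula holds.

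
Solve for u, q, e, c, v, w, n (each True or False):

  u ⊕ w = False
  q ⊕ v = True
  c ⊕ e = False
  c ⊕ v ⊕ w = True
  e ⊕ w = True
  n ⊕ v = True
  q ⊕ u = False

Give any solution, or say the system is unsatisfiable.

u=T; q=T; e=F; c=F; v=F; w=T; n=T

u ⊕ w = T ⊕ T = False ✓
q ⊕ v = T ⊕ F = True ✓
c ⊕ e = F ⊕ F = False ✓
c ⊕ v ⊕ w = F ⊕ F ⊕ T = True ✓
e ⊕ w = F ⊕ T = True ✓
n ⊕ v = T ⊕ F = True ✓
q ⊕ u = T ⊕ T = False ✓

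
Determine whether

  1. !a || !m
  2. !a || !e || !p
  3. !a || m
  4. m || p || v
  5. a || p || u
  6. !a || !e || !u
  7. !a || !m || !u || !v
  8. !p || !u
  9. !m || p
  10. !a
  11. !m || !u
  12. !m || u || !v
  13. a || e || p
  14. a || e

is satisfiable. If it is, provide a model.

Unit clause (!a) forces a = False.
In (a || e) only e is left, so e = True.
Set u = False.
  then (a || p || u) forces p = True.
Set m = False.
Set v = True.
All clauses satisfied.

u = False, a = False, p = True, m = False, v = True, e = True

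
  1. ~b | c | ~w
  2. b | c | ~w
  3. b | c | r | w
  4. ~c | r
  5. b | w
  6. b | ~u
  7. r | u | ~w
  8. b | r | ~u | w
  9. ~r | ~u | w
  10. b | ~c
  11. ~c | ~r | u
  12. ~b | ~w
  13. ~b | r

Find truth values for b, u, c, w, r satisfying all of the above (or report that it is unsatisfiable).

Try b = False:
  (b | w) forces w = True.
  (b | c | ~w) forces c = True.
  clause (b | ~c) is falsified — backtrack.
So b = True.
  then (~b | ~w) forces w = False.
  then (~b | r) forces r = True.
  then (~r | ~u | w) forces u = False.
  then (~c | ~r | u) forces c = False.
All clauses satisfied.

b=T; u=F; c=F; w=F; r=T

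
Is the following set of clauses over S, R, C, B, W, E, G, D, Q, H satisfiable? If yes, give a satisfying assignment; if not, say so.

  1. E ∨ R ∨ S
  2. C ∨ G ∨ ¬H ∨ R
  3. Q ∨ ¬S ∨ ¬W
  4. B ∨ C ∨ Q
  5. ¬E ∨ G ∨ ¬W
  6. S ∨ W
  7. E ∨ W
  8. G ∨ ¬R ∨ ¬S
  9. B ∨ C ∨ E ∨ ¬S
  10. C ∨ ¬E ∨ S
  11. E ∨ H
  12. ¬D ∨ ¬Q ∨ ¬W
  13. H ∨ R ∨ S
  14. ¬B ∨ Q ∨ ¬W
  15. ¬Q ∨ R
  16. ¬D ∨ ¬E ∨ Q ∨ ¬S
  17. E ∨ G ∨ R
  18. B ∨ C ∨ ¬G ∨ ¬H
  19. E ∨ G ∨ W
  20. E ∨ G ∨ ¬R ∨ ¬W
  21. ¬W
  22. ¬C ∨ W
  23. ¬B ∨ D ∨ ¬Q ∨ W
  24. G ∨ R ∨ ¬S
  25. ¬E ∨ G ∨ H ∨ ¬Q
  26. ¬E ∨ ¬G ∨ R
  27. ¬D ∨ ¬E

S: True, R: True, C: False, B: True, W: False, E: True, G: True, D: False, Q: False, H: False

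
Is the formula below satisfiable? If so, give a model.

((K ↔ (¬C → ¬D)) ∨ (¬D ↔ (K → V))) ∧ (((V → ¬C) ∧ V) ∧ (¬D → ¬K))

V: True, K: False, D: False, C: False

  (K ↔ (¬C → ¬D)) ∨ (¬D ↔ (K → V)) = True
    K ↔ (¬C → ¬D) = False
      ¬C → ¬D = True
        ¬C = True
        ¬D = True
    ¬D ↔ (K → V) = True
      ¬D = True
      K → V = True
  ((V → ¬C) ∧ V) ∧ (¬D → ¬K) = True
    (V → ¬C) ∧ V = True
      V → ¬C = True
        ¬C = True
    ¬D → ¬K = True
      ¬D = True
      ¬K = True
Both conjuncts True, so the formula holds.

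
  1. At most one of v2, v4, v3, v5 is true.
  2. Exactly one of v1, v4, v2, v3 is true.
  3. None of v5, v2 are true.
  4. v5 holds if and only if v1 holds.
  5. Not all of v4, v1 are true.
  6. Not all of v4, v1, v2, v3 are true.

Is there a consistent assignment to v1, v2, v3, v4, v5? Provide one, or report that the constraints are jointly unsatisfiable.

v1=F, v2=F, v3=T, v4=F, v5=F

  (1) {v2, v4, v3, v5}: 1 true — at most one ✓
  (2) {v1, v4, v2, v3}: 1 true — exactly one ✓
  (3) {v5, v2}: 0 true — none ✓
  (4) v5=F, v1=F — same ✓
  (5) {v4, v1}: 0/2 true — not all ✓
  (6) {v4, v1, v2, v3}: 1/4 true — not all ✓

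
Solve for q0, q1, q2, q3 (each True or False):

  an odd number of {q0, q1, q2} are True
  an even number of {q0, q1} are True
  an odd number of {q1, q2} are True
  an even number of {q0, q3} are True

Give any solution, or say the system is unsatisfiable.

q0 = False, q1 = False, q2 = True, q3 = False

{q0, q1, q2}: 1 true → odd ✓
{q0, q1}: 0 true → even ✓
{q1, q2}: 1 true → odd ✓
{q0, q3}: 0 true → even ✓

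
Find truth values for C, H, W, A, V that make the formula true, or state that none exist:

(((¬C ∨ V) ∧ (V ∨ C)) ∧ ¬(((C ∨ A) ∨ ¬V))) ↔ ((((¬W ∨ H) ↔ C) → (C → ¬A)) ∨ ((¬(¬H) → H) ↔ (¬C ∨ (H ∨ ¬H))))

C = False; H = True; W = True; A = False; V = True

  (((¬C ∨ V) ∧ (V ∨ C)) ∧ ¬(((C ∨ A) ∨ ¬V))) ↔ ((((¬W ∨ H) ↔ C) → (C → ¬A)) ∨ ((¬(¬H) → H) ↔ (¬C ∨ (H ∨ ¬H)))) = True
    ((¬C ∨ V) ∧ (V ∨ C)) ∧ ¬(((C ∨ A) ∨ ¬V)) = True
      (¬C ∨ V) ∧ (V ∨ C) = True
        ¬C ∨ V = True
          ¬C = True
        V ∨ C = True
      ¬(((C ∨ A) ∨ ¬V)) = True
        (C ∨ A) ∨ ¬V = False
          C ∨ A = False
          ¬V = False
    (((¬W ∨ H) ↔ C) → (C → ¬A)) ∨ ((¬(¬H) → H) ↔ (¬C ∨ (H ∨ ¬H))) = True
      ((¬W ∨ H) ↔ C) → (C → ¬A) = True
        (¬W ∨ H) ↔ C = False
          ¬W ∨ H = True
            ¬W = False
        C → ¬A = True
          ¬A = True
      (¬(¬H) → H) ↔ (¬C ∨ (H ∨ ¬H)) = True
        ¬(¬H) → H = True
          ¬(¬H) = True
            ¬H = False
        ¬C ∨ (H ∨ ¬H) = True
          ¬C = True
          H ∨ ¬H = True
            ¬H = False
The formula evaluates to True.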